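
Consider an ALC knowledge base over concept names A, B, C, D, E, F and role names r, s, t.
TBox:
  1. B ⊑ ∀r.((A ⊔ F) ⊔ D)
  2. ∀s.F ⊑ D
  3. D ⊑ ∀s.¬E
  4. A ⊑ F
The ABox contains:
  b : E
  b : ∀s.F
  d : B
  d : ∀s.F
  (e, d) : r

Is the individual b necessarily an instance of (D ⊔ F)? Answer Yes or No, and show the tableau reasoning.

1. b : (D ⊔ F)?  L(b) = {E, ∀s.F} ∪ {(¬D ⊓ ¬F)}
   clash {F, ¬F} at b — b ∈ (D ⊔ F)
2. Hence b : (D ⊔ F): entailed.

Yes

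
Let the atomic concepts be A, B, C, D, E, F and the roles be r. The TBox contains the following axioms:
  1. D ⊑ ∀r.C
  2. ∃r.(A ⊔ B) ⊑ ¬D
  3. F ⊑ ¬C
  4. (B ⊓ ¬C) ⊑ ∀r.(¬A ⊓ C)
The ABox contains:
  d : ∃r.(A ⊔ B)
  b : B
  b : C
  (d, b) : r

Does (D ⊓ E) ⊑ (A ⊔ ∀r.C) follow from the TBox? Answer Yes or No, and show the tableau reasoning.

Yes

1. (D ⊓ E) ⊑ (A ⊔ ∀r.C)  ⇔  ((D ⊓ E) ⊓ (¬A ⊓ ∃r.¬C)) unsat w.r.t. T
   all branches close; clash {D, ¬D} at x₀
2. Hence (D ⊓ E) ⊑ (A ⊔ ∀r.C): entailed.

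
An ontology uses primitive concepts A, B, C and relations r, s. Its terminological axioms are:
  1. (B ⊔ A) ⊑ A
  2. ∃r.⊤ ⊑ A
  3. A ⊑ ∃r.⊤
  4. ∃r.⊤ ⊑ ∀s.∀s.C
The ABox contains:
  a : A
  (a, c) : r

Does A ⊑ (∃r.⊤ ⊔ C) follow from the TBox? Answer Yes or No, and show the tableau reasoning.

1. A ⊑ (∃r.⊤ ⊔ C)  ⇔  (A ⊓ (∀r.⊥ ⊓ ¬C)) unsat w.r.t. T
   all branches close; clash ⊥ at an ∃-successor
2. Hence A ⊑ (∃r.⊤ ⊔ C): entailed.

Yes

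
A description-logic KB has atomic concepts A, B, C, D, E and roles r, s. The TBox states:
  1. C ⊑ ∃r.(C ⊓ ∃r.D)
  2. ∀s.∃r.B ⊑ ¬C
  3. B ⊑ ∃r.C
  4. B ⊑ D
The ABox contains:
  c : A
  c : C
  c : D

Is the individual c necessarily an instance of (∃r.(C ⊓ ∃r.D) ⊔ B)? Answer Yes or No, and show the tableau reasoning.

Yes

1. c : (∃r.(C ⊓ ∃r.D) ⊔ B)?  L(c) = {A, C, D} ∪ {(∀r.(¬C ⊔ ∀r.¬D) ⊓ ¬B)}
   clash {C, ¬C} at c — c ∈ (∃r.(C ⊓ ∃r.D) ⊔ B)
2. Hence c : (∃r.(C ⊓ ∃r.D) ⊔ B): entailed.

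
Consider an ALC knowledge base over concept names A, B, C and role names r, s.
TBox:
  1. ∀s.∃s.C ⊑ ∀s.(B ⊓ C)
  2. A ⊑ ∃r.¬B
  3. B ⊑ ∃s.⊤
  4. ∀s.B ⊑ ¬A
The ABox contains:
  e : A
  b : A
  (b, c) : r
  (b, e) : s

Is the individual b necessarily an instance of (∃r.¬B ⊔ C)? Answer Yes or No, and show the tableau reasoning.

1. b : (∃r.¬B ⊔ C)?  L(b) = {A} ∪ {(∀r.B ⊓ ¬C)}
   clash {A, ¬A} at b — b ∈ (∃r.¬B ⊔ C)
2. Hence b : (∃r.¬B ⊔ C): entailed.

Yes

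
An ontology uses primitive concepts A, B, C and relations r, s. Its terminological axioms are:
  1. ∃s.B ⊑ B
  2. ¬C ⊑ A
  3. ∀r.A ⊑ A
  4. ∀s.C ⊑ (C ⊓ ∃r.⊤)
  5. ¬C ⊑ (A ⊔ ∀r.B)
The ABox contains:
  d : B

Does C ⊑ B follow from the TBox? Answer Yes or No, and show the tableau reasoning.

1. C ⊑ B  ⇔  (C ⊓ ¬B) unsat w.r.t. T
   open: L(x₀) ⊇ {C, ¬B, ∀s.¬B, ∃r.¬A, ∃s.¬C} (+ ∃-successors)
2. Hence C ⊑ B: not entailed.

No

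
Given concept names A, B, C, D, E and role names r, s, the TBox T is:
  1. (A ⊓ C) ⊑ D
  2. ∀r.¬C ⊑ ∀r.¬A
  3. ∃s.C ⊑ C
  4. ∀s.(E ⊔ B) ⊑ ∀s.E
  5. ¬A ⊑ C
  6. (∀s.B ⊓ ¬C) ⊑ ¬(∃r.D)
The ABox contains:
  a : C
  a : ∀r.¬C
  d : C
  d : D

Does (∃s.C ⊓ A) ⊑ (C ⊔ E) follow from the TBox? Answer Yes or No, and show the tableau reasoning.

Yes

1. (∃s.C ⊓ A) ⊑ (C ⊔ E)  ⇔  ((∃s.C ⊓ A) ⊓ (¬C ⊓ ¬E)) unsat w.r.t. T
   all branches close; clash {C, ¬C} at x₀
2. Hence (∃s.C ⊓ A) ⊑ (C ⊔ E): entailed.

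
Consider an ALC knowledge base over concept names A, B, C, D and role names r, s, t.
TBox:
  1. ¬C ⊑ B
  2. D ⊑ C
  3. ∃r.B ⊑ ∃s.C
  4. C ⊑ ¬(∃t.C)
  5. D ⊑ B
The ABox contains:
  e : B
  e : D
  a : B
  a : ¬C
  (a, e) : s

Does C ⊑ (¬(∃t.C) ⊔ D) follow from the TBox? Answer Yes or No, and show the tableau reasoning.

1. C ⊑ (¬(∃t.C) ⊔ D)  ⇔  (C ⊓ (∃t.C ⊓ ¬D)) unsat w.r.t. T
   all branches close; clash {C, ¬C} at an ∃-successor
2. Hence C ⊑ (¬(∃t.C) ⊔ D): entailed.

Yes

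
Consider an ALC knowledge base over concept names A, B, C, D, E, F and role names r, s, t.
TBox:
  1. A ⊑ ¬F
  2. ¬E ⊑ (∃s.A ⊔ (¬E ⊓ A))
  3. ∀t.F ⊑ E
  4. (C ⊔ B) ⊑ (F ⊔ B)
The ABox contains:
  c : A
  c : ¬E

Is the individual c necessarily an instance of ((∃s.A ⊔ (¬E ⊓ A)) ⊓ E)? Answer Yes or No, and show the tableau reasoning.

No

1. c : ((∃s.A ⊔ (¬E ⊓ A)) ⊓ E)?  L(c) = {A, ¬E} ∪ {((∀s.¬A ⊓ (E ⊔ ¬A)) ⊔ ¬E)}
   apply at c: A⊑¬F; ¬E⊑(∃s.A ⊔ (¬E ⊓ A))
   open: L(c) ⊇ {A, ¬B, ¬C, ¬E, ¬F, …} (+ ∃-successors) — c ∉ ((∃s.A ⊔ (¬E ⊓ A)) ⊓ E) possible
2. Hence c : ((∃s.A ⊔ (¬E ⊓ A)) ⊓ E): not entailed.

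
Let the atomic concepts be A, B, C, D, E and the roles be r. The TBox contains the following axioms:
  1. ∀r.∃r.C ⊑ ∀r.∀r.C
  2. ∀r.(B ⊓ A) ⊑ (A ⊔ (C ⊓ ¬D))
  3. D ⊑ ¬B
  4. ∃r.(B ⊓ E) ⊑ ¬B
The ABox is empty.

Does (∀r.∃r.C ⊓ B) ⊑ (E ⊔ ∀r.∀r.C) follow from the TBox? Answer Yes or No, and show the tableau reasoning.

1. (∀r.∃r.C ⊓ B) ⊑ (E ⊔ ∀r.∀r.C)  ⇔  ((∀r.∃r.C ⊓ B) ⊓ (¬E ⊓ ∃r.∃r.¬C)) unsat w.r.t. T
   all branches close; clash {B, ¬B} at x₀
2. Hence (∀r.∃r.C ⊓ B) ⊑ (E ⊔ ∀r.∀r.C): entailed.

Yes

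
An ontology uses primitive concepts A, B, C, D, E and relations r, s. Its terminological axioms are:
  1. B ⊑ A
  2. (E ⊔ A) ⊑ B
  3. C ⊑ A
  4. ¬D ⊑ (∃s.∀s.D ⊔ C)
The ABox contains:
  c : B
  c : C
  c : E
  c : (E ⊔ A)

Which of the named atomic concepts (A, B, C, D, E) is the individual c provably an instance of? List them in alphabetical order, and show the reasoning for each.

{A, B, C, E}

1. c : A?  L(c) = {B, C, E, (E ⊔ A)} ∪ {¬A}
   clash {A, ¬A} at c — c ∈ A
2. c : B?  L(c) = {B, C, E, (E ⊔ A)} ∪ {¬B}
   clash {B, ¬B} at c — c ∈ B
3. c : C?  L(c) = {B, C, E, (E ⊔ A)} ∪ {¬C}
   clash {C, ¬C} at c — c ∈ C
4. c : D?  L(c) = {B, C, E, (E ⊔ A)} ∪ {¬D}
   apply at c: B⊑A; C⊑A; ¬D⊑(∃s.∀s.D ⊔ C)
   open: L(c) ⊇ {A, B, C, E, ¬D} — c ∉ D possible
5. c : E?  L(c) = {B, C, E, (E ⊔ A)} ∪ {¬E}
   clash {E, ¬E} at c — c ∈ E
6. Entailed for c: {A, B, C, E}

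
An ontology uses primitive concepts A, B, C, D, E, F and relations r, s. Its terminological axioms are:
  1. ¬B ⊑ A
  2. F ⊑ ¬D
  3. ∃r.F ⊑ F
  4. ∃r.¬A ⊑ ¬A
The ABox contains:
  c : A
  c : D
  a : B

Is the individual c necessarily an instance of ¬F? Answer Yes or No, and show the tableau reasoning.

Yes

1. c : ¬F?  L(c) = {A, D} ∪ {F}
   clash {D, ¬D} at c — c ∈ ¬F
2. Hence c : ¬F: entailed.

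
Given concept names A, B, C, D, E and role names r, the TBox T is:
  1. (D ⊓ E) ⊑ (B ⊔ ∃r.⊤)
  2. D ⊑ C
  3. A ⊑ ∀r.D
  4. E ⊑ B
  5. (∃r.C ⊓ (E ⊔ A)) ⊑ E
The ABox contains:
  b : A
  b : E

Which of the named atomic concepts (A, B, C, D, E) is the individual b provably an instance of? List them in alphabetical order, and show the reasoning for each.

1. b : A?  L(b) = {A, E} ∪ {¬A}
   clash {A, ¬A} at b — b ∈ A
2. b : B?  L(b) = {A, E} ∪ {¬B}
   clash {B, ¬B} at b — b ∈ B
3. b : C?  L(b) = {A, E} ∪ {¬C}
   apply at b: A⊑∀r.D; E⊑B
   open: L(b) ⊇ {A, B, E, ¬C, ¬D, …} — b ∉ C possible
4. b : D?  L(b) = {A, E} ∪ {¬D}
   apply at b: A⊑∀r.D; E⊑B
   open: L(b) ⊇ {A, B, E, ¬D, ∀r.D} — b ∉ D possible
5. b : E?  L(b) = {A, E} ∪ {¬E}
   clash {E, ¬E} at b — b ∈ E
6. Entailed for b: {A, B, E}

{A, B, E}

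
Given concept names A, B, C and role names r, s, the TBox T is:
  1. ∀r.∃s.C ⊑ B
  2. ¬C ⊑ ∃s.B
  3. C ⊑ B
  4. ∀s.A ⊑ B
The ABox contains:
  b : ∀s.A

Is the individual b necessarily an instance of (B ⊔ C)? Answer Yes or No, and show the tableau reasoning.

1. b : (B ⊔ C)?  L(b) = {∀s.A} ∪ {(¬B ⊓ ¬C)}
   clash {B, ¬B} at b — b ∈ (B ⊔ C)
2. Hence b : (B ⊔ C): entailed.

Yes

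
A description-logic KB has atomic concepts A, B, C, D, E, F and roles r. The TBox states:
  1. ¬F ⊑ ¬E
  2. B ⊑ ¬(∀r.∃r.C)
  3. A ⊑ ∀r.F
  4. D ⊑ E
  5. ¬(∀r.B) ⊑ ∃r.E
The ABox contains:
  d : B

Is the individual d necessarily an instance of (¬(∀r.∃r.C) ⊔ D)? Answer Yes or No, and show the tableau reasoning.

Yes

1. d : (¬(∀r.∃r.C) ⊔ D)?  L(d) = {B} ∪ {(∀r.∃r.C ⊓ ¬D)}
   clash {C, ¬C} at an ∃-successor — d ∈ (¬(∀r.∃r.C) ⊔ D)
2. Hence d : (¬(∀r.∃r.C) ⊔ D): entailed.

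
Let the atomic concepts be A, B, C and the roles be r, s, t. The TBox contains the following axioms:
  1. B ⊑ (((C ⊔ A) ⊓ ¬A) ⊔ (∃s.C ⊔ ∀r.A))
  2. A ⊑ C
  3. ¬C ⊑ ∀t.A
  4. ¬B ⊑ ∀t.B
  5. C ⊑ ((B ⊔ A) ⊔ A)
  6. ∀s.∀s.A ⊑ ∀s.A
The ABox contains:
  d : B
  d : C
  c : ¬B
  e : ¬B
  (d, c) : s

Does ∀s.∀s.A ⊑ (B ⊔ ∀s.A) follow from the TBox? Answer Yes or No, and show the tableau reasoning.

Yes

1. ∀s.∀s.A ⊑ (B ⊔ ∀s.A)  ⇔  (∀s.∀s.A ⊓ (¬B ⊓ ∃s.¬A)) unsat w.r.t. T
   all branches close; clash {A, ¬A} at an ∃-successor
2. Hence ∀s.∀s.A ⊑ (B ⊔ ∀s.A): entailed.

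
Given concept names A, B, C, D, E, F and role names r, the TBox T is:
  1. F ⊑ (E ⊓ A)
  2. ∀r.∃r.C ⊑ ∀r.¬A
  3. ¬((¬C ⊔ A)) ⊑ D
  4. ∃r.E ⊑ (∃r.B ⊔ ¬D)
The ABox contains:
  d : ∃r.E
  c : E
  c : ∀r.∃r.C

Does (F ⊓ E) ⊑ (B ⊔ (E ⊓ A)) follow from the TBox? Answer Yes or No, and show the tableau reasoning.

1. (F ⊓ E) ⊑ (B ⊔ (E ⊓ A))  ⇔  ((F ⊓ E) ⊓ (¬B ⊓ (¬E ⊔ ¬A))) unsat w.r.t. T
   all branches close; clash {A, ¬A} at x₀
2. Hence (F ⊓ E) ⊑ (B ⊔ (E ⊓ A)): entailed.

Yes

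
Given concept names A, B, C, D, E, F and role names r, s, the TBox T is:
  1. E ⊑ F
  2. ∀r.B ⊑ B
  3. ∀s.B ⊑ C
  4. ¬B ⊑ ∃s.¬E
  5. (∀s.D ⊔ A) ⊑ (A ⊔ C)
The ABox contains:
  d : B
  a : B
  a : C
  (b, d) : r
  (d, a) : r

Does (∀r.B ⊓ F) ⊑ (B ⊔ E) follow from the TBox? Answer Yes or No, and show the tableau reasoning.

Yes

1. (∀r.B ⊓ F) ⊑ (B ⊔ E)  ⇔  ((∀r.B ⊓ F) ⊓ (¬B ⊓ ¬E)) unsat w.r.t. T
   all branches close; clash {B, ¬B} at x₀
2. Hence (∀r.B ⊓ F) ⊑ (B ⊔ E): entailed.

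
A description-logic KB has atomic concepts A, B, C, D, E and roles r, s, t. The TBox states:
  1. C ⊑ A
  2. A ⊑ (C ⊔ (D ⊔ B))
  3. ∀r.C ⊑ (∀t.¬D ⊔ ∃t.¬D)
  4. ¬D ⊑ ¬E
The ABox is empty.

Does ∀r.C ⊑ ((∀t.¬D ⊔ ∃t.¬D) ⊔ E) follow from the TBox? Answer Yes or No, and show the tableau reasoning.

Yes

1. ∀r.C ⊑ ((∀t.¬D ⊔ ∃t.¬D) ⊔ E)  ⇔  (∀r.C ⊓ ((∃t.D ⊓ ∀t.D) ⊓ ¬E)) unsat w.r.t. T
   all branches close; clash {D, ¬D} at an ∃-successor
2. Hence ∀r.C ⊑ ((∀t.¬D ⊔ ∃t.¬D) ⊔ E): entailed.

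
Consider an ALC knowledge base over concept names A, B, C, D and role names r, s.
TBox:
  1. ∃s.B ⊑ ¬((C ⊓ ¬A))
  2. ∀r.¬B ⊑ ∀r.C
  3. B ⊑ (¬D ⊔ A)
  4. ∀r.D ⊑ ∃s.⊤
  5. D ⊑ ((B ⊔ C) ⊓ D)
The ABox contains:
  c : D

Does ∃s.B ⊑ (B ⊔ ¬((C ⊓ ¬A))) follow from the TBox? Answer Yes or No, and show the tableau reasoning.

Yes

1. ∃s.B ⊑ (B ⊔ ¬((C ⊓ ¬A)))  ⇔  (∃s.B ⊓ (¬B ⊓ (C ⊓ ¬A))) unsat w.r.t. T
   all branches close; clash {A, ¬A} at x₀
2. Hence ∃s.B ⊑ (B ⊔ ¬((C ⊓ ¬A))): entailed.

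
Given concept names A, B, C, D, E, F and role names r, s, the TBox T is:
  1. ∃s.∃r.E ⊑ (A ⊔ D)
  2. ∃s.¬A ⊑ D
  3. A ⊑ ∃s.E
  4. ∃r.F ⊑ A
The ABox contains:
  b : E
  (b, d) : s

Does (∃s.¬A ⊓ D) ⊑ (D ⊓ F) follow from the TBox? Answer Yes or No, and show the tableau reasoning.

No

1. (∃s.¬A ⊓ D) ⊑ (D ⊓ F)  ⇔  ((∃s.¬A ⊓ D) ⊓ (¬D ⊔ ¬F)) unsat w.r.t. T
   open: L(x₀) ⊇ {D, ¬A, ¬F, ∀r.¬F, ∀s.∀r.¬E, …} (+ ∃-successors)
2. Hence (∃s.¬A ⊓ D) ⊑ (D ⊓ F): not entailed.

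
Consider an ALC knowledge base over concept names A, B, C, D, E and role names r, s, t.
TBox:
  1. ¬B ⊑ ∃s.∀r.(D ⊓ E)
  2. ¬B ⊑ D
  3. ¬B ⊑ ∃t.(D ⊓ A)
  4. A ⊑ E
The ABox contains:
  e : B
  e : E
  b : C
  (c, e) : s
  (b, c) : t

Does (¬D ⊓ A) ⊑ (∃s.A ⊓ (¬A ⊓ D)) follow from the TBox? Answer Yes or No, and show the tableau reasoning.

No

1. (¬D ⊓ A) ⊑ (∃s.A ⊓ (¬A ⊓ D))  ⇔  ((¬D ⊓ A) ⊓ (∀s.¬A ⊔ (A ⊔ ¬D))) unsat w.r.t. T
   apply at x₀: A⊑E
   open: L(x₀) ⊇ {A, B, E, ¬D, ∀s.¬A}
2. Hence (¬D ⊓ A) ⊑ (∃s.A ⊓ (¬A ⊓ D)): not entailed.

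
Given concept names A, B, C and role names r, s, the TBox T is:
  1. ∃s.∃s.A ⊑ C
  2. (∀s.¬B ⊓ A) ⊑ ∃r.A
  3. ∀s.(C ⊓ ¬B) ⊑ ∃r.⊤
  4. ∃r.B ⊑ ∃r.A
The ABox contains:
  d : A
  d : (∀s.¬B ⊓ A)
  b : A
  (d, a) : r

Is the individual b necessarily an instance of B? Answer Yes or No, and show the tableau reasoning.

No

1. b : B?  L(b) = {A} ∪ {¬B}
   open: L(b) ⊇ {A, ¬B, ∀r.¬B, ∀s.∀s.¬A, ∃s.(¬C ⊔ B), …} (+ ∃-successors) — b ∉ B possible
2. Hence b : B: not entailed.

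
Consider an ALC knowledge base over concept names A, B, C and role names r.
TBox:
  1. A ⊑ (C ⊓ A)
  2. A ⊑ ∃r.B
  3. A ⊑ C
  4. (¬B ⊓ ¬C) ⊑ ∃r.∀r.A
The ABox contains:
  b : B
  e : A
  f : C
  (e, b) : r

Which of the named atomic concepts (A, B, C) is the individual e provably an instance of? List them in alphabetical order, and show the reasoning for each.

{A, C}

1. e : A?  L(e) = {A} ∪ {¬A}
   clash {A, ¬A} at e — e ∈ A
2. e : B?  L(e) = {A} ∪ {¬B}
   apply at e: A⊑(C ⊓ A); A⊑∃r.B; A⊑C
   open: L(e) ⊇ {A, C, ¬B, ∃r.B} (+ ∃-successors) — e ∉ B possible
3. e : C?  L(e) = {A} ∪ {¬C}
   clash {C, ¬C} at e — e ∈ C
4. Entailed for e: {A, C}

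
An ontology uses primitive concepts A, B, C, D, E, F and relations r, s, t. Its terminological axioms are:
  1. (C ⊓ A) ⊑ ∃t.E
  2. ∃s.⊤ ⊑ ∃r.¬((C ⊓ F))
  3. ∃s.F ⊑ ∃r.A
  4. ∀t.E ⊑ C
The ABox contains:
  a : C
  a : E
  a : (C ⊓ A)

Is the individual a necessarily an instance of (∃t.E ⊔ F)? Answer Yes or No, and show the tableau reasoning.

Yes

1. a : (∃t.E ⊔ F)?  L(a) = {C, E, (C ⊓ A)} ∪ {(∀t.¬E ⊓ ¬F)}
   clash {E, ¬E} at an ∃-successor — a ∈ (∃t.E ⊔ F)
2. Hence a : (∃t.E ⊔ F): entailed.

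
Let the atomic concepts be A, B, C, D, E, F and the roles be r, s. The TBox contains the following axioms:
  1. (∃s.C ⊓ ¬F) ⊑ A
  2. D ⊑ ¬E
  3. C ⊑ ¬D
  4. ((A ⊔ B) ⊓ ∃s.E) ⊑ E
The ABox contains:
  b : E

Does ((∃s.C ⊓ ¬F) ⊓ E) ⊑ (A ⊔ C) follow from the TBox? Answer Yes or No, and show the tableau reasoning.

Yes

1. ((∃s.C ⊓ ¬F) ⊓ E) ⊑ (A ⊔ C)  ⇔  (((∃s.C ⊓ ¬F) ⊓ E) ⊓ (¬A ⊓ ¬C)) unsat w.r.t. T
   all branches close; clash {E, ¬E} at x₀
2. Hence ((∃s.C ⊓ ¬F) ⊓ E) ⊑ (A ⊔ C): entailed.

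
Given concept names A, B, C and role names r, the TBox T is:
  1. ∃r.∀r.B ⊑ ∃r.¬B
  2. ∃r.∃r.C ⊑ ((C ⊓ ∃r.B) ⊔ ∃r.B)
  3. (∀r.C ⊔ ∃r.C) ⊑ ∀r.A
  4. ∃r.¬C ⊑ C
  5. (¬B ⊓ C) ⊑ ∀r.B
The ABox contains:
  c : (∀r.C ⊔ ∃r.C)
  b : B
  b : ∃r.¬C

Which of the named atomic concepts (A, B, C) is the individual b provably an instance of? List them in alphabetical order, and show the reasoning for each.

{B, C}

1. b : A?  L(b) = {B, ∃r.¬C} ∪ {¬A}
   apply at b: ∃r.¬C⊑C
   open: L(b) ⊇ {B, C, ¬A, ∀r.¬C, ∀r.∀r.¬C, …} (+ ∃-successors) — b ∉ A possible
2. b : B?  L(b) = {B, ∃r.¬C} ∪ {¬B}
   clash {B, ¬B} at b — b ∈ B
3. b : C?  L(b) = {B, ∃r.¬C} ∪ {¬C}
   clash {C, ¬C} at b — b ∈ C
4. Entailed for b: {B, C}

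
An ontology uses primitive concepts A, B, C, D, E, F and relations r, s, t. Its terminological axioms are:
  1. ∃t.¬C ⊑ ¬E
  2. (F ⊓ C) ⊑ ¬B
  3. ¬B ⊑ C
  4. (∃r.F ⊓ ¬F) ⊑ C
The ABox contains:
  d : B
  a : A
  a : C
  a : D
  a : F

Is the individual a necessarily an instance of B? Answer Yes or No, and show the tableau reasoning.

No

1. a : B?  L(a) = {A, C, D, F} ∪ {¬B}
   open: L(a) ⊇ {A, C, D, F, ¬B, …} — a ∉ B possible
2. Hence a : B: not entailed.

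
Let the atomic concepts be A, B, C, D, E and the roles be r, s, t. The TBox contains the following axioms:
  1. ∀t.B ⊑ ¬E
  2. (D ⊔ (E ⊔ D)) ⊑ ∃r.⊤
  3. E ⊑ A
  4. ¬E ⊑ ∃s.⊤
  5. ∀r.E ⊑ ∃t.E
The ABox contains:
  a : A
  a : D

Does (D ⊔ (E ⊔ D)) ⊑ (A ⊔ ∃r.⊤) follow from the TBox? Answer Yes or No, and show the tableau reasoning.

1. (D ⊔ (E ⊔ D)) ⊑ (A ⊔ ∃r.⊤)  ⇔  ((D ⊔ (E ⊔ D)) ⊓ (¬A ⊓ ∀r.⊥)) unsat w.r.t. T
   all branches close; clash {A, ¬A} at x₀
2. Hence (D ⊔ (E ⊔ D)) ⊑ (A ⊔ ∃r.⊤): entailed.

Yes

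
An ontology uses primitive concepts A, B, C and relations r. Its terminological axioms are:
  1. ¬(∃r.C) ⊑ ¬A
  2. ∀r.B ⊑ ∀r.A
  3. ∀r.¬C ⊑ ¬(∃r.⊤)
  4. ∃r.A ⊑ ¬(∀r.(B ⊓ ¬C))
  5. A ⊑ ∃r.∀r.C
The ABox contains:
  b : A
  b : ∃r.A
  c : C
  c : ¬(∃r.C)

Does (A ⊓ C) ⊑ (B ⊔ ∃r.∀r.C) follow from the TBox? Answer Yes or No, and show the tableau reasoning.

Yes

1. (A ⊓ C) ⊑ (B ⊔ ∃r.∀r.C)  ⇔  ((A ⊓ C) ⊓ (¬B ⊓ ∀r.∃r.¬C)) unsat w.r.t. T
   all branches close; clash {A, ¬A} at x₀
2. Hence (A ⊓ C) ⊑ (B ⊔ ∃r.∀r.C): entailed.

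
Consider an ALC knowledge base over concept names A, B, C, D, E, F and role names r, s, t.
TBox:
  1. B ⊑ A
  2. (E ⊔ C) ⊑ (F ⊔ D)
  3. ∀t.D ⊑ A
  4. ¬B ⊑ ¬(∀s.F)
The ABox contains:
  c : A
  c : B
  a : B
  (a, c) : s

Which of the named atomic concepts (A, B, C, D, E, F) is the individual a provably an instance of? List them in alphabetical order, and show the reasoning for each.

1. a : A?  L(a) = {B} ∪ {¬A}
   clash {A, ¬A} at a — a ∈ A
2. a : B?  L(a) = {B} ∪ {¬B}
   clash {B, ¬B} at a — a ∈ B
3. a : C?  L(a) = {B} ∪ {¬C}
   apply at a: B⊑A
   open: L(a) ⊇ {A, B, ¬C, ¬E} — a ∉ C possible
4. a : D?  L(a) = {B} ∪ {¬D}
   apply at a: B⊑A
   open: L(a) ⊇ {A, B, ¬C, ¬D, ¬E} — a ∉ D possible
5. a : E?  L(a) = {B} ∪ {¬E}
   apply at a: B⊑A
   open: L(a) ⊇ {A, B, ¬C, ¬E} — a ∉ E possible
6. a : F?  L(a) = {B} ∪ {¬F}
   apply at a: B⊑A
   open: L(a) ⊇ {A, B, ¬C, ¬E, ¬F} — a ∉ F possible
7. Entailed for a: {A, B}

{A, B}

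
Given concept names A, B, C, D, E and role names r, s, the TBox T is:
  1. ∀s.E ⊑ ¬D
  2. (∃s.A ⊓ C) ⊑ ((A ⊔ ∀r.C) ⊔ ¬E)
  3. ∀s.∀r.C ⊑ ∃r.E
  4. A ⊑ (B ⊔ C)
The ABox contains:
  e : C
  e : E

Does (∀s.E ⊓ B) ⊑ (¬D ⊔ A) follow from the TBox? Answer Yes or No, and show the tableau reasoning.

Yes

1. (∀s.E ⊓ B) ⊑ (¬D ⊔ A)  ⇔  ((∀s.E ⊓ B) ⊓ (D ⊓ ¬A)) unsat w.r.t. T
   all branches close; clash {D, ¬D} at x₀
2. Hence (∀s.E ⊓ B) ⊑ (¬D ⊔ A): entailed.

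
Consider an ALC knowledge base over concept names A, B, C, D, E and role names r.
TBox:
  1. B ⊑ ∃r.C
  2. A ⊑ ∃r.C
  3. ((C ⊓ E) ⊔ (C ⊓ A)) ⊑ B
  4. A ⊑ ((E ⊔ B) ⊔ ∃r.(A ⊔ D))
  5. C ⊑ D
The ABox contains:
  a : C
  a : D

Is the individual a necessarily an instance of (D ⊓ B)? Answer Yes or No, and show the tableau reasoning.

No

1. a : (D ⊓ B)?  L(a) = {C, D} ∪ {(¬D ⊔ ¬B)}
   open: L(a) ⊇ {C, D, ¬A, ¬B, ¬E} — a ∉ (D ⊓ B) possible
2. Hence a : (D ⊓ B): not entailed.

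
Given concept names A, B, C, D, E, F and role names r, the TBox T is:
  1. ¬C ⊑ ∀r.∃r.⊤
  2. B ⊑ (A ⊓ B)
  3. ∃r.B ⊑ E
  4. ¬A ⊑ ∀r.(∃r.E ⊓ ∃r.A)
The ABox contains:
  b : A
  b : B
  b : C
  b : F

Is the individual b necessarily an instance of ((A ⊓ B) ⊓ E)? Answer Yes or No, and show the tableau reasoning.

No

1. b : ((A ⊓ B) ⊓ E)?  L(b) = {A, B, C, F} ∪ {((¬A ⊔ ¬B) ⊔ ¬E)}
   apply at b: B⊑(A ⊓ B)
   open: L(b) ⊇ {A, B, C, F, ¬E, …} — b ∉ ((A ⊓ B) ⊓ E) possible
2. Hence b : ((A ⊓ B) ⊓ E): not entailed.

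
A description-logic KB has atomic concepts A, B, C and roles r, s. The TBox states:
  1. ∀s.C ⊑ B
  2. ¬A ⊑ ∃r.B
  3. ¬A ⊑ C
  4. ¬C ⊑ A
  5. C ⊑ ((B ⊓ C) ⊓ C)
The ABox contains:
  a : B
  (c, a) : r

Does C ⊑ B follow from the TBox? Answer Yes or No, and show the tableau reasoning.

Yes

1. C ⊑ B  ⇔  (C ⊓ ¬B) unsat w.r.t. T
   all branches close; clash {B, ¬B} at x₀
2. Hence C ⊑ B: entailed.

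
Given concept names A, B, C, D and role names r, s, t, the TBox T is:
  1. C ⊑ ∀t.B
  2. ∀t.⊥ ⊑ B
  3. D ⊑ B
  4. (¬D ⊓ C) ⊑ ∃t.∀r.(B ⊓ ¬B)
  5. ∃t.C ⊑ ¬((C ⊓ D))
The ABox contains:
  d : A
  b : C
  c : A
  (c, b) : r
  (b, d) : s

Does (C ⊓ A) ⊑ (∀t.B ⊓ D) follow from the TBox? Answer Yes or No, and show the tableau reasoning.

No

1. (C ⊓ A) ⊑ (∀t.B ⊓ D)  ⇔  ((C ⊓ A) ⊓ (∃t.¬B ⊔ ¬D)) unsat w.r.t. T
   apply at x₀: C⊑∀t.B
   open: L(x₀) ⊇ {A, C, ¬D, ∀t.B, ∀t.¬C, …} (+ ∃-successors)
2. Hence (C ⊓ A) ⊑ (∀t.B ⊓ D): not entailed.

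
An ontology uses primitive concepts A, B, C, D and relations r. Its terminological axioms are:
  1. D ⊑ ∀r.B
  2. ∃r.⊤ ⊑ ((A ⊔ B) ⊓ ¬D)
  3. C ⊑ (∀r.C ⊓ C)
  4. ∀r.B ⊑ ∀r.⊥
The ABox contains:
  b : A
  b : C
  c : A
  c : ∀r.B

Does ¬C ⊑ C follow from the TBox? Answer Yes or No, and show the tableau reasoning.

1. ¬C ⊑ C  ⇔  (¬C ⊓ ¬C) unsat w.r.t. T
   open: L(x₀) ⊇ {¬C, ¬D, ∀r.⊥}
2. Hence ¬C ⊑ C: not entailed.

No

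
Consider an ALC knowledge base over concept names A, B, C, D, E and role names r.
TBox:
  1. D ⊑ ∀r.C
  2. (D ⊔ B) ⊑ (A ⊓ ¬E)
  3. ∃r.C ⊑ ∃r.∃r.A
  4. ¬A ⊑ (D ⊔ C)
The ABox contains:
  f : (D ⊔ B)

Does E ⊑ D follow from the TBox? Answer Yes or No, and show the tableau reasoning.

1. E ⊑ D  ⇔  (E ⊓ ¬D) unsat w.r.t. T
   open: L(x₀) ⊇ {A, E, ¬B, ¬D, ∀r.¬C}
2. Hence E ⊑ D: not entailed.

No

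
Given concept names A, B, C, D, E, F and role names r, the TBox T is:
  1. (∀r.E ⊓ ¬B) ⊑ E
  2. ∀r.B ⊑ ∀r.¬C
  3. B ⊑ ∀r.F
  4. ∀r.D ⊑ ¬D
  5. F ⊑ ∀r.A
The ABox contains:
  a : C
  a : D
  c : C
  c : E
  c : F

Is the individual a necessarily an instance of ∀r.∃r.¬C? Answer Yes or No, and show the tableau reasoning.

1. a : ∀r.∃r.¬C?  L(a) = {C, D} ∪ {∃r.∀r.C}
   open: L(a) ⊇ {C, D, ¬B, ¬F, ∃r.¬B, …} (+ ∃-successors) — a ∉ ∀r.∃r.¬C possible
2. Hence a : ∀r.∃r.¬C: not entailed.

No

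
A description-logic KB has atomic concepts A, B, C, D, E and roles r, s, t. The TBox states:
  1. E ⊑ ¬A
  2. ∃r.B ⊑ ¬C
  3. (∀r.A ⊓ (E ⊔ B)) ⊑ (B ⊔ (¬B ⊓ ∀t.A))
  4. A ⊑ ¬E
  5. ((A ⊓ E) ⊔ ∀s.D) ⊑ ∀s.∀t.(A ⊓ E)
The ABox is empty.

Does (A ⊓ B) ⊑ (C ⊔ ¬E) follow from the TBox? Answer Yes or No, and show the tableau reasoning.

Yes

1. (A ⊓ B) ⊑ (C ⊔ ¬E)  ⇔  ((A ⊓ B) ⊓ (¬C ⊓ E)) unsat w.r.t. T
   all branches close; clash {E, ¬E} at x₀
2. Hence (A ⊓ B) ⊑ (C ⊔ ¬E): entailed.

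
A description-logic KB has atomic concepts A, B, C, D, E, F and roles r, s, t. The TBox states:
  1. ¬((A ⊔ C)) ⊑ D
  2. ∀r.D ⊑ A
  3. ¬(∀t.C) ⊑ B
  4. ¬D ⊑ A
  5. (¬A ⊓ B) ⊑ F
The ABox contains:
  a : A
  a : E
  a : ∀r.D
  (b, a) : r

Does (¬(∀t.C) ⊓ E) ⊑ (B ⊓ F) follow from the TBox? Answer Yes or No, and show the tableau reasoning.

No

1. (¬(∀t.C) ⊓ E) ⊑ (B ⊓ F)  ⇔  ((∃t.¬C ⊓ E) ⊓ (¬B ⊔ ¬F)) unsat w.r.t. T
   apply at x₀: ¬(∀t.C)⊑B
   open: L(x₀) ⊇ {A, B, D, E, ¬F, …} (+ ∃-successors)
2. Hence (¬(∀t.C) ⊓ E) ⊑ (B ⊓ F): not entailed.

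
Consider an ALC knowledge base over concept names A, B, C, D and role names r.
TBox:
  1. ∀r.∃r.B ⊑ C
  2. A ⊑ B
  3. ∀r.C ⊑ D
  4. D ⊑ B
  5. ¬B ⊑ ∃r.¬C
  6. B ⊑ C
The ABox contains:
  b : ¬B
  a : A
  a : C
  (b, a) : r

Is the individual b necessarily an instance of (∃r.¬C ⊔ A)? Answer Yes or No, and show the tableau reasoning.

Yes

1. b : (∃r.¬C ⊔ A)?  L(b) = {¬B} ∪ {(∀r.C ⊓ ¬A)}
   clash {B, ¬B} at b — b ∈ (∃r.¬C ⊔ A)
2. Hence b : (∃r.¬C ⊔ A): entailed.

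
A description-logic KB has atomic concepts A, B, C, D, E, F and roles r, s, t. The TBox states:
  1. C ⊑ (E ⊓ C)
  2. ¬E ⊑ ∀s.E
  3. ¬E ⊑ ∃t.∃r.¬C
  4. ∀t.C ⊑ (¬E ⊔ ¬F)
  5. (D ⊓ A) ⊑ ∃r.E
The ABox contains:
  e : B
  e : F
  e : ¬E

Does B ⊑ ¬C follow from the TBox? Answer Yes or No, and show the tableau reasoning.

1. B ⊑ ¬C  ⇔  (B ⊓ C) unsat w.r.t. T
   apply at x₀: C⊑(E ⊓ C)
   open: L(x₀) ⊇ {B, C, E, ¬D, ∃t.¬C} (+ ∃-successors)
2. Hence B ⊑ ¬C: not entailed.

No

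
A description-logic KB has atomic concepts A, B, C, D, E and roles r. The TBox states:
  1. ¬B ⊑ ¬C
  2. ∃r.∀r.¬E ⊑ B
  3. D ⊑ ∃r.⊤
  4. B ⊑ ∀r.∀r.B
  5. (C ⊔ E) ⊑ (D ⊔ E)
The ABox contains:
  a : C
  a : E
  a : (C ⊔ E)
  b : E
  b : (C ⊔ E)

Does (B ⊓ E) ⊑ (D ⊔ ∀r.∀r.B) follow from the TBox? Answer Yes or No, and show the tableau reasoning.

1. (B ⊓ E) ⊑ (D ⊔ ∀r.∀r.B)  ⇔  ((B ⊓ E) ⊓ (¬D ⊓ ∃r.∃r.¬B)) unsat w.r.t. T
   all branches close; clash {B, ¬B} at an ∃-successor
2. Hence (B ⊓ E) ⊑ (D ⊔ ∀r.∀r.B): entailed.

Yes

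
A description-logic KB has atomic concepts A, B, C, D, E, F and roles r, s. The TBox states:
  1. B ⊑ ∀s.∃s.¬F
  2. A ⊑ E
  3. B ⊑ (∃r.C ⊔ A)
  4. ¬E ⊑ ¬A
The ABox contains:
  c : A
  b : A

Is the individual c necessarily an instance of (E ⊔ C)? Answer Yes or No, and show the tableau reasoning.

Yes

1. c : (E ⊔ C)?  L(c) = {A} ∪ {(¬E ⊓ ¬C)}
   clash {A, ¬A} at c — c ∈ (E ⊔ C)
2. Hence c : (E ⊔ C): entailed.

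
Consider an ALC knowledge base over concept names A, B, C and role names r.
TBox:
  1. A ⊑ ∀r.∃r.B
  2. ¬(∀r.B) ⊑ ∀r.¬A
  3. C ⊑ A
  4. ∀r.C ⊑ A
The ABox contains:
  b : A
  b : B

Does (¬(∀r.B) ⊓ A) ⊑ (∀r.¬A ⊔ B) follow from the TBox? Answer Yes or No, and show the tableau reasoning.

Yes

1. (¬(∀r.B) ⊓ A) ⊑ (∀r.¬A ⊔ B)  ⇔  ((∃r.¬B ⊓ A) ⊓ (∃r.A ⊓ ¬B)) unsat w.r.t. T
   all branches close; clash {A, ¬A} at an ∃-successor
2. Hence (¬(∀r.B) ⊓ A) ⊑ (∀r.¬A ⊔ B): entailed.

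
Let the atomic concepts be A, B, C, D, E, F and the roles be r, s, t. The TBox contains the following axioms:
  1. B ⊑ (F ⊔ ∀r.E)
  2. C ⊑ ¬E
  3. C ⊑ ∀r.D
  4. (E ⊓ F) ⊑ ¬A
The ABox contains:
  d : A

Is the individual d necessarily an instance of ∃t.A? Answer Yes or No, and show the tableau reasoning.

1. d : ∃t.A?  L(d) = {A} ∪ {∀t.¬A}
   open: L(d) ⊇ {A, ¬B, ¬C, ¬E, ∀t.¬A} — d ∉ ∃t.A possible
2. Hence d : ∃t.A: not entailed.

No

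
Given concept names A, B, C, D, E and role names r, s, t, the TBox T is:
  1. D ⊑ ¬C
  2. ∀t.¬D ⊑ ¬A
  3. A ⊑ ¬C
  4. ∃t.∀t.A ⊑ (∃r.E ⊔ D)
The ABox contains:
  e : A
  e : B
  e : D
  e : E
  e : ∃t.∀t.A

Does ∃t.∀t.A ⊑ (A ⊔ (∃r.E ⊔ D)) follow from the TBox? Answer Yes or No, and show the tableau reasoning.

Yes

1. ∃t.∀t.A ⊑ (A ⊔ (∃r.E ⊔ D))  ⇔  (∃t.∀t.A ⊓ (¬A ⊓ (∀r.¬E ⊓ ¬D))) unsat w.r.t. T
   all branches close; clash {D, ¬D} at x₀
2. Hence ∃t.∀t.A ⊑ (A ⊔ (∃r.E ⊔ D)): entailed.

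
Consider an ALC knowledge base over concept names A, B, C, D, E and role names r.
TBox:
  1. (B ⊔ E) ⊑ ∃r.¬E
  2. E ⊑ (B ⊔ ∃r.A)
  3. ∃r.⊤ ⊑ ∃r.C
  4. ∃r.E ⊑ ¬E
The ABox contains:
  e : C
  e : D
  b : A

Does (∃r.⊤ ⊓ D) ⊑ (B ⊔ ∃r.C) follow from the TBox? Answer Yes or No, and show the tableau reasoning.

1. (∃r.⊤ ⊓ D) ⊑ (B ⊔ ∃r.C)  ⇔  ((∃r.⊤ ⊓ D) ⊓ (¬B ⊓ ∀r.¬C)) unsat w.r.t. T
   all branches close; clash {C, ¬C} at an ∃-successor
2. Hence (∃r.⊤ ⊓ D) ⊑ (B ⊔ ∃r.C): entailed.

Yes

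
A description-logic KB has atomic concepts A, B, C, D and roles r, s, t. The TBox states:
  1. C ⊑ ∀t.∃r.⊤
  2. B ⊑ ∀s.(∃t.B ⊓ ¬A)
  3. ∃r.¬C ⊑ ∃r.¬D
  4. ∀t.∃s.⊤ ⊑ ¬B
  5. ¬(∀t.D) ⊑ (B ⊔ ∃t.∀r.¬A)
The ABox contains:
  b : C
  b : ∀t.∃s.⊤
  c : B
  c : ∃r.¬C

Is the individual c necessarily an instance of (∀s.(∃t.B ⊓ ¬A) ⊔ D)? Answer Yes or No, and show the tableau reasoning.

1. c : (∀s.(∃t.B ⊓ ¬A) ⊔ D)?  L(c) = {B, ∃r.¬C} ∪ {(∃s.(∀t.¬B ⊔ A) ⊓ ¬D)}
   clash {B, ¬B} at c — c ∈ (∀s.(∃t.B ⊓ ¬A) ⊔ D)
2. Hence c : (∀s.(∃t.B ⊓ ¬A) ⊔ D): entailed.

Yes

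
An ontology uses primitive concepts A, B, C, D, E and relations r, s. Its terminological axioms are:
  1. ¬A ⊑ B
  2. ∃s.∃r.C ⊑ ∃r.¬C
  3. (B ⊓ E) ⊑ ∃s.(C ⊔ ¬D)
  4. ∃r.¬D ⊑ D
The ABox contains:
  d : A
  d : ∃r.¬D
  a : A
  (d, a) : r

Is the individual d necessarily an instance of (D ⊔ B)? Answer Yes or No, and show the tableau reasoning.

Yes

1. d : (D ⊔ B)?  L(d) = {A, ∃r.¬D} ∪ {(¬D ⊓ ¬B)}
   clash {D, ¬D} at d — d ∈ (D ⊔ B)
2. Hence d : (D ⊔ B): entailed.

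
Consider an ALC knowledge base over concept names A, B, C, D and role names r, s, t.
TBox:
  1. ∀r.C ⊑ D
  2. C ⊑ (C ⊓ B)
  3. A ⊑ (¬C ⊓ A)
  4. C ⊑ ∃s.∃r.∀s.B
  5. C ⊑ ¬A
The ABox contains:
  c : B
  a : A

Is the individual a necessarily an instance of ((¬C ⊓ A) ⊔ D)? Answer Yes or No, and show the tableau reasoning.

Yes

1. a : ((¬C ⊓ A) ⊔ D)?  L(a) = {A} ∪ {((C ⊔ ¬A) ⊓ ¬D)}
   clash {A, ¬A} at a — a ∈ ((¬C ⊓ A) ⊔ D)
2. Hence a : ((¬C ⊓ A) ⊔ D): entailed.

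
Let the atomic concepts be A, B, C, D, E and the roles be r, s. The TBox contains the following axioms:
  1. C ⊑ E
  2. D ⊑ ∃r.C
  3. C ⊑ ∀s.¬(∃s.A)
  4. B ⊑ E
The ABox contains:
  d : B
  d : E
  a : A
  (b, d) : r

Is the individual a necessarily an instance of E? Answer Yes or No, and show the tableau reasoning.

No

1. a : E?  L(a) = {A} ∪ {¬E}
   open: L(a) ⊇ {A, ¬B, ¬C, ¬D, ¬E} — a ∉ E possible
2. Hence a : E: not entailed.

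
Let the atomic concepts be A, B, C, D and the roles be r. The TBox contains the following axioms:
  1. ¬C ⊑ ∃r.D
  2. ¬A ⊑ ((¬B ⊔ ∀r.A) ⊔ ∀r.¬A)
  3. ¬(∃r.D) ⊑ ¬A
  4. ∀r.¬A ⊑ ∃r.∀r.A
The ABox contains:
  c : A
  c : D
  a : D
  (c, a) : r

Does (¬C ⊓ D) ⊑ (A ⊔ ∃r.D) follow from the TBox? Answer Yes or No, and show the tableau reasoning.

1. (¬C ⊓ D) ⊑ (A ⊔ ∃r.D)  ⇔  ((¬C ⊓ D) ⊓ (¬A ⊓ ∀r.¬D)) unsat w.r.t. T
   all branches close; clash {D, ¬D} at an ∃-successor
2. Hence (¬C ⊓ D) ⊑ (A ⊔ ∃r.D): entailed.

Yes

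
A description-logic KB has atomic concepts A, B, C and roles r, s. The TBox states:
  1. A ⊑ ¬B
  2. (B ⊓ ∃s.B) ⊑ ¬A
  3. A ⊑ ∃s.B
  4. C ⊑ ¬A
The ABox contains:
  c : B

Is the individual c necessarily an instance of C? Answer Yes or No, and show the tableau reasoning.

No

1. c : C?  L(c) = {B} ∪ {¬C}
   open: L(c) ⊇ {B, ¬A, ¬C} — c ∉ C possible
2. Hence c : C: not entailed.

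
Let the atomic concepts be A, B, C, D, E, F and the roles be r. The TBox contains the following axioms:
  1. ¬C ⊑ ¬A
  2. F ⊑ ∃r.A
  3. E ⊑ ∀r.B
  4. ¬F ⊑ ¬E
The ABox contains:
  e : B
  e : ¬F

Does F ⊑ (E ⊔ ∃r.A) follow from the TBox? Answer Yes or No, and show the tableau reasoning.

1. F ⊑ (E ⊔ ∃r.A)  ⇔  (F ⊓ (¬E ⊓ ∀r.¬A)) unsat w.r.t. T
   all branches close; clash {A, ¬A} at an ∃-successor
2. Hence F ⊑ (E ⊔ ∃r.A): entailed.

Yes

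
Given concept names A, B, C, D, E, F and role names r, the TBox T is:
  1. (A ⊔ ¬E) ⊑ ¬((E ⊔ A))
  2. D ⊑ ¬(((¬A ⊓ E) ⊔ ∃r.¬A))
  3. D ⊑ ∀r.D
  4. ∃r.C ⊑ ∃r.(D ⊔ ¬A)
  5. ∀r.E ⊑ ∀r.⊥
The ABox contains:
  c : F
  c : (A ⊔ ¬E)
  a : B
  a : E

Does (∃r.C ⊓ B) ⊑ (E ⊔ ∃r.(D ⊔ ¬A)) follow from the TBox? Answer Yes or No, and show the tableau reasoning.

Yes

1. (∃r.C ⊓ B) ⊑ (E ⊔ ∃r.(D ⊔ ¬A))  ⇔  ((∃r.C ⊓ B) ⊓ (¬E ⊓ ∀r.(¬D ⊓ A))) unsat w.r.t. T
   all branches close; clash ⊥ at an ∃-successor
2. Hence (∃r.C ⊓ B) ⊑ (E ⊔ ∃r.(D ⊔ ¬A)): entailed.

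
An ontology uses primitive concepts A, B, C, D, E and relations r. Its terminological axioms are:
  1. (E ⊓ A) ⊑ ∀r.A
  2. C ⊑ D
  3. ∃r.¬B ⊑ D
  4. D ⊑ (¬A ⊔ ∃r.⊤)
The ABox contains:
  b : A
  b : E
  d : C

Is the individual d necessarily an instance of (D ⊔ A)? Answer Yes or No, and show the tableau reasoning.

Yes

1. d : (D ⊔ A)?  L(d) = {C} ∪ {(¬D ⊓ ¬A)}
   clash {D, ¬D} at d — d ∈ (D ⊔ A)
2. Hence d : (D ⊔ A): entailed.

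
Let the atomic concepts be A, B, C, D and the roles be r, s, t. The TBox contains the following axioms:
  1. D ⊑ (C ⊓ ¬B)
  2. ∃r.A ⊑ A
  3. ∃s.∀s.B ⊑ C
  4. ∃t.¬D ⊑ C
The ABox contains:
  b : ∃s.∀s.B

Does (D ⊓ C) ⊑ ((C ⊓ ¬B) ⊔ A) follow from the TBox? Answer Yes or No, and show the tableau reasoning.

Yes

1. (D ⊓ C) ⊑ ((C ⊓ ¬B) ⊔ A)  ⇔  ((D ⊓ C) ⊓ ((¬C ⊔ B) ⊓ ¬A)) unsat w.r.t. T
   all branches close; clash {B, ¬B} at x₀
2. Hence (D ⊓ C) ⊑ ((C ⊓ ¬B) ⊔ A): entailed.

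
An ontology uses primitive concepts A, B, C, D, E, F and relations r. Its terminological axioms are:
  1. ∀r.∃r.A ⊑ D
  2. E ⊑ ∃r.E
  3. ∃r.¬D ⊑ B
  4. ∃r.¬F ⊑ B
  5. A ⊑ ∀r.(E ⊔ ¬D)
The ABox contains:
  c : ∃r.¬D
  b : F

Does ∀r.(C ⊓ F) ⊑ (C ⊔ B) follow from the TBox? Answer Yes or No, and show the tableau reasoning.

1. ∀r.(C ⊓ F) ⊑ (C ⊔ B)  ⇔  (∀r.(C ⊓ F) ⊓ (¬C ⊓ ¬B)) unsat w.r.t. T
   open: L(x₀) ⊇ {¬A, ¬B, ¬C, ¬E, ∀r.(C ⊓ F), …} (+ ∃-successors)
2. Hence ∀r.(C ⊓ F) ⊑ (C ⊔ B): not entailed.

No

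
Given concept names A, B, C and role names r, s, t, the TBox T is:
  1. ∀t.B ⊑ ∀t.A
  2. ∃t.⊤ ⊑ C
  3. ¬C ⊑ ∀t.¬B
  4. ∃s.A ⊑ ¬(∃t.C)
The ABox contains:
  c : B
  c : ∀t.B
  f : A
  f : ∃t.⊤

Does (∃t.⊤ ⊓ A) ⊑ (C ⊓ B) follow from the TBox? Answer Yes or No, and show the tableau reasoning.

1. (∃t.⊤ ⊓ A) ⊑ (C ⊓ B)  ⇔  ((∃t.⊤ ⊓ A) ⊓ (¬C ⊔ ¬B)) unsat w.r.t. T
   apply at x₀: ∃t.⊤⊑C
   open: L(x₀) ⊇ {A, C, ¬B, ∀s.¬A, ∃t.¬B, …} (+ ∃-successors)
2. Hence (∃t.⊤ ⊓ A) ⊑ (C ⊓ B): not entailed.

No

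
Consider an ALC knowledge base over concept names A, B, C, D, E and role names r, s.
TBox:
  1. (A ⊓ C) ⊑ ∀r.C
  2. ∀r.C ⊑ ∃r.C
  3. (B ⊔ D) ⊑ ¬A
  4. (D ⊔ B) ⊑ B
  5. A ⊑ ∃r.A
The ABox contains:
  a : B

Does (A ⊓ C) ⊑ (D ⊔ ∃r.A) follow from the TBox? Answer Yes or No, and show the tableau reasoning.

Yes

1. (A ⊓ C) ⊑ (D ⊔ ∃r.A)  ⇔  ((A ⊓ C) ⊓ (¬D ⊓ ∀r.¬A)) unsat w.r.t. T
   all branches close; clash {A, ¬A} at x₀
2. Hence (A ⊓ C) ⊑ (D ⊔ ∃r.A): entailed.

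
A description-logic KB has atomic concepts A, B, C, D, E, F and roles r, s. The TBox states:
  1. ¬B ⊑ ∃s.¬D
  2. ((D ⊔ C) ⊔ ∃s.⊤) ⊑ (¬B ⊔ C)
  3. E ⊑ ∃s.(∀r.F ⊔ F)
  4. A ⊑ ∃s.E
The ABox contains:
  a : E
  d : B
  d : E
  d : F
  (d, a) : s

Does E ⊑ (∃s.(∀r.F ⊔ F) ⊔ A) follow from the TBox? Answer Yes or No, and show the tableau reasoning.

1. E ⊑ (∃s.(∀r.F ⊔ F) ⊔ A)  ⇔  (E ⊓ (∀s.(∃r.¬F ⊓ ¬F) ⊓ ¬A)) unsat w.r.t. T
   all branches close; clash {F, ¬F} at an ∃-successor
2. Hence E ⊑ (∃s.(∀r.F ⊔ F) ⊔ A): entailed.

Yes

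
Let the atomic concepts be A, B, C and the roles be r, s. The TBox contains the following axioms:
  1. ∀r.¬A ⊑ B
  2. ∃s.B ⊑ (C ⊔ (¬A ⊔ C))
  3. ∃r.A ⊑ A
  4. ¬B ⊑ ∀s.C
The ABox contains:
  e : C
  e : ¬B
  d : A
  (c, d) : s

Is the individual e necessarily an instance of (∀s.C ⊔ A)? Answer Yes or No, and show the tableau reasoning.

1. e : (∀s.C ⊔ A)?  L(e) = {C, ¬B} ∪ {(∃s.¬C ⊓ ¬A)}
   clash {B, ¬B} at e — e ∈ (∀s.C ⊔ A)
2. Hence e : (∀s.C ⊔ A): entailed.

Yes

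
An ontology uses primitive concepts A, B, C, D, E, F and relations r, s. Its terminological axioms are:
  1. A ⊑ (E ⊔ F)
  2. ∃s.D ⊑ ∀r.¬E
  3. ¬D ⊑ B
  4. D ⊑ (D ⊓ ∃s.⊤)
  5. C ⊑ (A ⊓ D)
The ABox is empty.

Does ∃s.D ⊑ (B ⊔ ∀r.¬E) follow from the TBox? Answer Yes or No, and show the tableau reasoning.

Yes

1. ∃s.D ⊑ (B ⊔ ∀r.¬E)  ⇔  (∃s.D ⊓ (¬B ⊓ ∃r.E)) unsat w.r.t. T
   all branches close; clash {B, ¬B} at x₀
2. Hence ∃s.D ⊑ (B ⊔ ∀r.¬E): entailed.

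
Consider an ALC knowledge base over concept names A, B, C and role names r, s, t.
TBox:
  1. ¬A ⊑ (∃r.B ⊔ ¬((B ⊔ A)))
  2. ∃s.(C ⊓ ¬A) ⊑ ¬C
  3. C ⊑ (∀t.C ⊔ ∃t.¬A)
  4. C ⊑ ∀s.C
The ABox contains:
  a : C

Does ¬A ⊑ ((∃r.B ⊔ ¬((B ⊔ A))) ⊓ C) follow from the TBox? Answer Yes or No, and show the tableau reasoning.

1. ¬A ⊑ ((∃r.B ⊔ ¬((B ⊔ A))) ⊓ C)  ⇔  (¬A ⊓ ((∀r.¬B ⊓ (B ⊔ A)) ⊔ ¬C)) unsat w.r.t. T
   apply at x₀: ¬A⊑(∃r.B ⊔ ¬((B ⊔ A)))
   open: L(x₀) ⊇ {¬A, ¬C, ∃r.B} (+ ∃-successors)
2. Hence ¬A ⊑ ((∃r.B ⊔ ¬((B ⊔ A))) ⊓ C): not entailed.

No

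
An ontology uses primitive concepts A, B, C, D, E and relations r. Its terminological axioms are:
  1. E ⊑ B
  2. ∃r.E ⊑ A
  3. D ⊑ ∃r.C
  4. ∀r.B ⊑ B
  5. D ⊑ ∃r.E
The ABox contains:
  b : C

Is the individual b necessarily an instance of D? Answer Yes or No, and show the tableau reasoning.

No

1. b : D?  L(b) = {C} ∪ {¬D}
   open: L(b) ⊇ {C, ¬D, ¬E, ∀r.¬E, ∃r.¬B} (+ ∃-successors) — b ∉ D possible
2. Hence b : D: not entailed.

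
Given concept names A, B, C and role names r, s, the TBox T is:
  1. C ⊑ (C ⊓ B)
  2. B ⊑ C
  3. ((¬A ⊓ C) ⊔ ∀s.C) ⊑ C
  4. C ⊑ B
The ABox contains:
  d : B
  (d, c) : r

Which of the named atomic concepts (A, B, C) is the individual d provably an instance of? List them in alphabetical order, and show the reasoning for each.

{B, C}

1. d : A?  L(d) = {B} ∪ {¬A}
   apply at d: B⊑C
   open: L(d) ⊇ {B, C, ¬A} — d ∉ A possible
2. d : B?  L(d) = {B} ∪ {¬B}
   clash {B, ¬B} at d — d ∈ B
3. d : C?  L(d) = {B} ∪ {¬C}
   clash {C, ¬C} at d — d ∈ C
4. Entailed for d: {B, C}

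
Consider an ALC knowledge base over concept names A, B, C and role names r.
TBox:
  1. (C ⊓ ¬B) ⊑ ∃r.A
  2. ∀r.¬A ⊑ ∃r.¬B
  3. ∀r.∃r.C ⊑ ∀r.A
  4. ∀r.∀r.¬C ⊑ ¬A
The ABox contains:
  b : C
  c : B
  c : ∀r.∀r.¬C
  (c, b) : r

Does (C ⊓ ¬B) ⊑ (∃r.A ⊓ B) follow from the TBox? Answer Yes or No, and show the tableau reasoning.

1. (C ⊓ ¬B) ⊑ (∃r.A ⊓ B)  ⇔  ((C ⊓ ¬B) ⊓ (∀r.¬A ⊔ ¬B)) unsat w.r.t. T
   apply at x₀: (C ⊓ ¬B)⊑∃r.A
   open: L(x₀) ⊇ {C, ¬B, ∃r.A, ∃r.∀r.¬C, ∃r.∃r.C} (+ ∃-successors)
2. Hence (C ⊓ ¬B) ⊑ (∃r.A ⊓ B): not entailed.

No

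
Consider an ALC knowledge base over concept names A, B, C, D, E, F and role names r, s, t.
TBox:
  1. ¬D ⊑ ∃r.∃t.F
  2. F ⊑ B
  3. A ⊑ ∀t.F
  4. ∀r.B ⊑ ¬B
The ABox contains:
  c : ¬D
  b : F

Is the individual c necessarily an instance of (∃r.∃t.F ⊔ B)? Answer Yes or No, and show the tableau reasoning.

Yes

1. c : (∃r.∃t.F ⊔ B)?  L(c) = {¬D} ∪ {(∀r.∀t.¬F ⊓ ¬B)}
   clash {B, ¬B} at c — c ∈ (∃r.∃t.F ⊔ B)
2. Hence c : (∃r.∃t.F ⊔ B): entailed.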